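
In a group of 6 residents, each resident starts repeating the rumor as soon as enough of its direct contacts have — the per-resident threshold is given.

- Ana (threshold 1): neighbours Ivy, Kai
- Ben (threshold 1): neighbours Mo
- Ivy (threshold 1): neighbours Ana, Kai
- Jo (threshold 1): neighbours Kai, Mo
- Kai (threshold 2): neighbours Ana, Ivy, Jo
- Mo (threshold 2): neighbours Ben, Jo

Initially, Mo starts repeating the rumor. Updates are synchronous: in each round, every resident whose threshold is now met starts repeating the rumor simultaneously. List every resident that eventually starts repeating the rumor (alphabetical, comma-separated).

Round 1 — Mo starts repeating the rumor (initial).
Round 2 — checking thresholds:
  Ben: 1 of 1 neighbours ≥ 1, starts repeating the rumor.
  Jo: 1 of 2 neighbours ≥ 1, starts repeating the rumor.
Round 3 — no new spreads; cascade stops.

Ben, Jo, Mo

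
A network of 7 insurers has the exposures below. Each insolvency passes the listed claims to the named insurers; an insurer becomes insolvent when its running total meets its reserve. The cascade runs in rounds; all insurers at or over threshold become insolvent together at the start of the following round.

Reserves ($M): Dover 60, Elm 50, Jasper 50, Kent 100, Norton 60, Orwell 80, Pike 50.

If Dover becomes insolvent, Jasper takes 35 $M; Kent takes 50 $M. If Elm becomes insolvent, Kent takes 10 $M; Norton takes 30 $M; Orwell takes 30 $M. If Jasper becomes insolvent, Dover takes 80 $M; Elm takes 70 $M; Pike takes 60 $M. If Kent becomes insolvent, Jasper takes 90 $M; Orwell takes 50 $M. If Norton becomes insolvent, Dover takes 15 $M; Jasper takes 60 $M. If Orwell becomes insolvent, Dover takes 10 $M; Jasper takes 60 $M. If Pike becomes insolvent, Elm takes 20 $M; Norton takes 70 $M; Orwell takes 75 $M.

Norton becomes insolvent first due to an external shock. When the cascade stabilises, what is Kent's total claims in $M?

Round 1 — Norton becomes insolvent (initial).
  Dover: +15 → 15 < 60
  Jasper: +60 → 60 ≥ 50
Round 2 — Jasper becomes insolvent.
  Dover: +80 → 95 ≥ 60
  Elm: +70 → 70 ≥ 50
  Pike: +60 → 60 ≥ 50
Round 3 — Dover, Elm, Pike become insolvent.
  Kent: +50+10 → 60 < 100
  Orwell: +30+75 → 105 ≥ 80
Round 4 — Orwell becomes insolvent.
No further insolvencies.

60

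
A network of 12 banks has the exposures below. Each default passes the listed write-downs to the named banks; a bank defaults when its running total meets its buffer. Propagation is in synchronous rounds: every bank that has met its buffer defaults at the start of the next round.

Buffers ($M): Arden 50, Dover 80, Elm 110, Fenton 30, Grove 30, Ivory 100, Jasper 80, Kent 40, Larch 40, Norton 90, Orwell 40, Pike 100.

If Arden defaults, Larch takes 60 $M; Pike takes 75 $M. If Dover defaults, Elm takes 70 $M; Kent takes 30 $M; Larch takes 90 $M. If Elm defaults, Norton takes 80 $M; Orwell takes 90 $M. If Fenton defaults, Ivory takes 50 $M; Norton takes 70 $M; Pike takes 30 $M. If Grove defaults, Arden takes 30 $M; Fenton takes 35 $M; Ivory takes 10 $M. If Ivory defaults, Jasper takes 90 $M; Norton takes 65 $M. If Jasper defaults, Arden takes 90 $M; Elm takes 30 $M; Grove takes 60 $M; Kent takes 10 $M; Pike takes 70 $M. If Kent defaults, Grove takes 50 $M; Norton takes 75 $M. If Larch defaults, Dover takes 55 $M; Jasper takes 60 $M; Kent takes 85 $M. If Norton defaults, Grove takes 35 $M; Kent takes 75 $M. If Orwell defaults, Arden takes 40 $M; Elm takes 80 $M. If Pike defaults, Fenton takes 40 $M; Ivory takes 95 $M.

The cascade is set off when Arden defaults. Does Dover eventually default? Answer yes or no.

no

Round 1 — Arden defaults (initial).
  Larch: +60 → 60 ≥ 40
  Pike: +75 → 75 < 100
Round 2 — Larch defaults.
  Dover: +55 → 55 < 80
  Jasper: +60 → 60 < 80
  Kent: +85 → 85 ≥ 40
Round 3 — Kent defaults.
  Grove: +50 → 50 ≥ 30
  Norton: +75 → 75 < 90
Round 4 — Grove defaults.
  Fenton: +35 → 35 ≥ 30
  Ivory: +10 → 10 < 100
Round 5 — Fenton defaults.
  Ivory: +50 → 60 < 100
  Norton: +70 → 145 ≥ 90
  Pike: +30 → 105 ≥ 100
Round 6 — Norton, Pike default.
  Ivory: +95 → 155 ≥ 100
Round 7 — Ivory defaults.
  Jasper: +90 → 150 ≥ 80
Round 8 — Jasper defaults.
  Elm: +30 → 30 < 110
No further defaults.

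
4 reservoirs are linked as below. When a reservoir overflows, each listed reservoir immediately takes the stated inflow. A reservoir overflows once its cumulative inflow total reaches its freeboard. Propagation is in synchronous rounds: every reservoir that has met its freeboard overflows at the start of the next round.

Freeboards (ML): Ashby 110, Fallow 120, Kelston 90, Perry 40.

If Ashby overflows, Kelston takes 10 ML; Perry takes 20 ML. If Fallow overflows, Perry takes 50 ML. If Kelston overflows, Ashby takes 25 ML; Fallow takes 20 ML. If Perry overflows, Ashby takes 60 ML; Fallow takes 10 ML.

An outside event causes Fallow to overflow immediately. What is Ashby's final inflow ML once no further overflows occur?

60

Round 1 — Fallow overflows (initial).
  Perry: +50 → 50 ≥ 40
Round 2 — Perry overflows.
  Ashby: +60 → 60 < 110
No further overflows.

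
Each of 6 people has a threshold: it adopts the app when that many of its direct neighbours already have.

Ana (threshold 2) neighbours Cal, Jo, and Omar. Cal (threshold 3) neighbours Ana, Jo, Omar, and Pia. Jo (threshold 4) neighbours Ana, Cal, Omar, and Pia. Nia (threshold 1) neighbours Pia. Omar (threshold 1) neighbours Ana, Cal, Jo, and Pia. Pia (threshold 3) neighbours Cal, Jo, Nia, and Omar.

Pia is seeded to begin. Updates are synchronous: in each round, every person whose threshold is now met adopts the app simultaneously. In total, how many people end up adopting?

Round 1 — Pia adopts the app (initial).
Round 2 — checking thresholds:
  Cal: 1 of 4 neighbours < 3, below threshold.
  Jo: 1 of 4 neighbours < 4, below threshold.
  Nia: 1 of 1 neighbours ≥ 1, adopts the app.
  Omar: 1 of 4 neighbours ≥ 1, adopts the app.
Round 3 — no new adoptions; cascade stops.

3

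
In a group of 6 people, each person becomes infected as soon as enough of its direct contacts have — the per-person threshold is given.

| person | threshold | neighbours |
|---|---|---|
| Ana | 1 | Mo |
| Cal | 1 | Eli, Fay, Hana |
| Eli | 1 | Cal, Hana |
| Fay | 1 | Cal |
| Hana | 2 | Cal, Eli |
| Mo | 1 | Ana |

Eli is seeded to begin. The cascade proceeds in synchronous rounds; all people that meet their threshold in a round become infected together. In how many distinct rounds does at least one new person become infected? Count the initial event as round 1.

3

Round 1 — Eli becomes infected (initial).
Round 2 — checking thresholds:
  Cal: 1 of 3 neighbours ≥ 1, becomes infected.
  Hana: 1 of 2 neighbours < 2, holds.
Round 3 — checking thresholds:
  Fay: 1 of 1 neighbours ≥ 1, becomes infected.
  Hana: 2 of 2 neighbours ≥ 2, becomes infected.
Round 4 — no new infections; cascade stops.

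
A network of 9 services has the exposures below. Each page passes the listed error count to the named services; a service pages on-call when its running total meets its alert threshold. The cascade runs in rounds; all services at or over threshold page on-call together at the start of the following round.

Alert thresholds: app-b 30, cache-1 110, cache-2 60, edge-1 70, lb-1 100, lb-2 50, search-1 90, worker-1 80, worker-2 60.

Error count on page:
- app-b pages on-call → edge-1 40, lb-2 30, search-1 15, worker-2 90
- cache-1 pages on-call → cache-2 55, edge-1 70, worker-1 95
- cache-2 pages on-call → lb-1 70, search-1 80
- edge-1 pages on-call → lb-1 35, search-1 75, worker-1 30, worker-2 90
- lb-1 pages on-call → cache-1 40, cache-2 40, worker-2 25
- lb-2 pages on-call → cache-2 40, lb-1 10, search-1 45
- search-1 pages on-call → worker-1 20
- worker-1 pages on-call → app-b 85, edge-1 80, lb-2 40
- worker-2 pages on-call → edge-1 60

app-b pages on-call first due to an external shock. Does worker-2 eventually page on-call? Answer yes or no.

yes

Round 1 — app-b pages on-call (initial).
  edge-1: +40 → 40 < 70
  lb-2: +30 → 30 < 50
  search-1: +15 → 15 < 90
  worker-2: +90 → 90 ≥ 60
Round 2 — worker-2 pages on-call.
  edge-1: +60 → 100 ≥ 70
Round 3 — edge-1 pages on-call.
  lb-1: +35 → 35 < 100
  search-1: +75 → 90 ≥ 90
  worker-1: +30 → 30 < 80
Round 4 — search-1 pages on-call.
  worker-1: +20 → 50 < 80
No further pages.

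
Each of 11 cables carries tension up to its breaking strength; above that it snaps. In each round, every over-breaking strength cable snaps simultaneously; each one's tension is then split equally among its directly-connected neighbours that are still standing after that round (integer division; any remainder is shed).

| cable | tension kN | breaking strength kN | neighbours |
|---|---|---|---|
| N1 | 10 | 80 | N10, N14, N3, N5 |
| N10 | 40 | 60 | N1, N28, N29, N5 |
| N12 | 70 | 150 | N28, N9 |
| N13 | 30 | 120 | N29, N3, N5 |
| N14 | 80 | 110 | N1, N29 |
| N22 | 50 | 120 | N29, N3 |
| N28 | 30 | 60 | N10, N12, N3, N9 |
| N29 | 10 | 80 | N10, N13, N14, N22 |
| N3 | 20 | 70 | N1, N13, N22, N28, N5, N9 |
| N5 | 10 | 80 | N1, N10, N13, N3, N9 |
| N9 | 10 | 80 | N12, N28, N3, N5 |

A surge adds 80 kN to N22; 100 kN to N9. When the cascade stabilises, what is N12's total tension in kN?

139

Round 1 — N22 at 130 > 120; N9 at 110 > 80. N22, N9 snap.
  N22 sheds 130 kN to N29, N3: 65 each.
    N29: 10+65 = 75 ≤ 80
    N3: 20+65 = 85 > 70
  N9 sheds 110 kN to N12, N28, N3, N5: 27 each (2 lost).
    N12: 70+27 = 97 ≤ 150
    N28: 30+27 = 57 ≤ 60
    N3: 85+27 = 112 > 70
    N5: 10+27 = 37 ≤ 80
Round 2 — N3 snaps.
  N3 sheds 112 kN to N1, N13, N28, N5: 28 each.
    N1: 10+28 = 38 ≤ 80
    N13: 30+28 = 58 ≤ 120
    N28: 57+28 = 85 > 60
    N5: 37+28 = 65 ≤ 80
Round 3 — N28 snaps.
  N28 sheds 85 kN to N10, N12: 42 each (1 lost).
    N10: 40+42 = 82 > 60
    N12: 97+42 = 139 ≤ 150
Round 4 — N10 snaps.
  N10 sheds 82 kN to N1, N29, N5: 27 each (1 lost).
    N1: 38+27 = 65 ≤ 80
    N29: 75+27 = 102 > 80
    N5: 65+27 = 92 > 80
Round 5 — N29, N5 snap.
  N29 sheds 102 kN to N13, N14: 51 each.
    N13: 58+51 = 109 ≤ 120
    N14: 80+51 = 131 > 110
  N5 sheds 92 kN to N1, N13: 46 each.
    N1: 65+46 = 111 > 80
    N13: 109+46 = 155 > 120
Round 6 — N1, N13, N14 snap.
  N1 sheds 111 kN: no online neighbours, lost.
  N13 sheds 155 kN: no online neighbours, lost.
  N14 sheds 131 kN: no online neighbours, lost.
No further breaks.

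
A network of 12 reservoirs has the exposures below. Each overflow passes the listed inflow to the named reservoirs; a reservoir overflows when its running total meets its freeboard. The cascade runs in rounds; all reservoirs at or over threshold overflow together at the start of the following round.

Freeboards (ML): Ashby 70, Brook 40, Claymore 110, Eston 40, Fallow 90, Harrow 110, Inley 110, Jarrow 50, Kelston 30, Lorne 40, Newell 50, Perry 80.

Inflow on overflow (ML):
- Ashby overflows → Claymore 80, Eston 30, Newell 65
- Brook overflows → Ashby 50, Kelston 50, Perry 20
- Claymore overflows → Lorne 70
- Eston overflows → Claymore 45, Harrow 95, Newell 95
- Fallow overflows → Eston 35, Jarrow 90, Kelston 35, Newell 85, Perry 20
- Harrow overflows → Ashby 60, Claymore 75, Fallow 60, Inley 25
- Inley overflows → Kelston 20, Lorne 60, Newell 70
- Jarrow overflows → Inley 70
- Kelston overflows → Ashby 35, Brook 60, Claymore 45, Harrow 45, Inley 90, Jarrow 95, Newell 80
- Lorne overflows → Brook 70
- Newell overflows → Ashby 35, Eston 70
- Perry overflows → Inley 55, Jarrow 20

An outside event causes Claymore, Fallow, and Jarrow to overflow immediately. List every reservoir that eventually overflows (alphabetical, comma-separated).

Ashby, Brook, Claymore, Eston, Fallow, Harrow, Inley, Jarrow, Kelston, Lorne, Newell

Round 1 — Claymore, Fallow, Jarrow overflow (initial).
  Eston: +35 → 35 < 40
  Inley: +70 → 70 < 110
  Kelston: +35 → 35 ≥ 30
  Lorne: +70 → 70 ≥ 40
  Newell: +85 → 85 ≥ 50
  Perry: +20 → 20 < 80
Round 2 — Kelston, Lorne, Newell overflow.
  Ashby: +35+35 → 70 ≥ 70
  Brook: +60+70 → 130 ≥ 40
  Eston: +70 → 105 ≥ 40
  Harrow: +45 → 45 < 110
  Inley: +90 → 160 ≥ 110
Round 3 — Ashby, Brook, Eston, Inley overflow.
  Harrow: +95 → 140 ≥ 110
  Perry: +20 → 40 < 80
Round 4 — Harrow overflows.
No further overflows.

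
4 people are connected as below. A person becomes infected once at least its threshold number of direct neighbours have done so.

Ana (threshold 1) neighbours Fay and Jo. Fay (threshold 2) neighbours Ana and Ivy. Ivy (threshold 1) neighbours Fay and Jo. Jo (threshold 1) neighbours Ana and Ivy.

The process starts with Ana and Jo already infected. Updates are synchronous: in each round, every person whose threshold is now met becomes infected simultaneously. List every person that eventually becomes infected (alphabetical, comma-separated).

Round 1 — Ana, Jo become infected (initial).
Round 2 — checking thresholds:
  Fay: 1 of 2 neighbours < 2, below threshold.
  Ivy: 1 of 2 neighbours ≥ 1, becomes infected.
Round 3 — checking thresholds:
  Fay: 2 of 2 neighbours ≥ 2, becomes infected.
Round 4 — no new infections; cascade stops.

Ana, Fay, Ivy, Jo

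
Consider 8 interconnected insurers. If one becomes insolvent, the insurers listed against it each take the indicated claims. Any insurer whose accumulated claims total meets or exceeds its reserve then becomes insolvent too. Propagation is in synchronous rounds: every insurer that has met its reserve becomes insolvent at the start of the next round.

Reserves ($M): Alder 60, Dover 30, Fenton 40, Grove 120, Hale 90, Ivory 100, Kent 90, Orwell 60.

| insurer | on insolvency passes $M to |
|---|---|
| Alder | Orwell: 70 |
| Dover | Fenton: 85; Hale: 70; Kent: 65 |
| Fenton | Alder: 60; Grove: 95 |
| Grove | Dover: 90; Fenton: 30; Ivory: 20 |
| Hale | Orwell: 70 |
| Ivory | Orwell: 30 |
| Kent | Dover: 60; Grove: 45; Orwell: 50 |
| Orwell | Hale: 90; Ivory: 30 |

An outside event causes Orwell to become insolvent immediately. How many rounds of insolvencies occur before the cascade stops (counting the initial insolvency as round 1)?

2

Round 1 — Orwell becomes insolvent (initial).
  Hale: +90 → 90 ≥ 90
  Ivory: +30 → 30 < 100
Round 2 — Hale becomes insolvent.
No further insolvencies.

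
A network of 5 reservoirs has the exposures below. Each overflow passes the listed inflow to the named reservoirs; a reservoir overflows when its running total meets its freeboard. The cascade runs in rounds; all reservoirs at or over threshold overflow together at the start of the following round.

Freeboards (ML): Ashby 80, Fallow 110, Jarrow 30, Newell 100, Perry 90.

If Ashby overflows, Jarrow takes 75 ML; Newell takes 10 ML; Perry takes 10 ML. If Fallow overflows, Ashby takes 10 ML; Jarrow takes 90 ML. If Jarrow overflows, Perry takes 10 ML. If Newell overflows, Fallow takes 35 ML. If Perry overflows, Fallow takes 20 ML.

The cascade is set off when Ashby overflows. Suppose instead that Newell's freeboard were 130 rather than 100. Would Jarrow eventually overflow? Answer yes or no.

yes

With Newell's freeboard at 130:
Round 1 — Ashby overflows (initial).
  Jarrow: +75 → 75 ≥ 30
  Newell: +10 → 10 < 130
  Perry: +10 → 10 < 90
Round 2 — Jarrow overflows.
  Perry: +10 → 20 < 90
No further overflows.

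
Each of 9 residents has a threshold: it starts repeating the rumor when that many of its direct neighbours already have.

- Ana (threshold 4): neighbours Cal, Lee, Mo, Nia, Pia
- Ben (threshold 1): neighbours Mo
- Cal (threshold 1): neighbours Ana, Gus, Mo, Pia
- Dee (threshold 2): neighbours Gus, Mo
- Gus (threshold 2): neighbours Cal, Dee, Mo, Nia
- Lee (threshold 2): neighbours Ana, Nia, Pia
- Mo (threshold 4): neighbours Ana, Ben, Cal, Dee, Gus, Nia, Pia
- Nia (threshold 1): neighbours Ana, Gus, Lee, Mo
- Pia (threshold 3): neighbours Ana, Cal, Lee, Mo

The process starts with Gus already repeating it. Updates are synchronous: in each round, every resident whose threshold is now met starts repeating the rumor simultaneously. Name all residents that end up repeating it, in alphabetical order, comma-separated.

Round 1 — Gus starts repeating the rumor (initial).
Round 2 — checking thresholds:
  Cal: 1 of 4 neighbours ≥ 1, starts repeating the rumor.
  Dee: 1 of 2 neighbours < 2, not yet.
  Mo: 1 of 7 neighbours < 4, not yet.
  Nia: 1 of 4 neighbours ≥ 1, starts repeating the rumor.
Round 3 — no new spreads; cascade stops.

Cal, Gus, Nia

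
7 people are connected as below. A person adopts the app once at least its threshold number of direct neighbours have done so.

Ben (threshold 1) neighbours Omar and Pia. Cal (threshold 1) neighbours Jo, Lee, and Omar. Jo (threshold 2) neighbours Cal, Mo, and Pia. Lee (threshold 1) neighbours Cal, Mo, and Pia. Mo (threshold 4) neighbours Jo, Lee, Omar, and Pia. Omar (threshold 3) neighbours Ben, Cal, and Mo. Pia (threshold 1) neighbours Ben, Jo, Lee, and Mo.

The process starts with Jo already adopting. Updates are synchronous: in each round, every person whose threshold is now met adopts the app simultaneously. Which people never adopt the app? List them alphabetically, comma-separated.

Mo, Omar

Round 1 — Jo adopts the app (initial).
Round 2 — checking thresholds:
  Cal: 1 of 3 neighbours ≥ 1, adopts the app.
  Mo: 1 of 4 neighbours < 4, holds.
  Pia: 1 of 4 neighbours ≥ 1, adopts the app.
Round 3 — checking thresholds:
  Ben: 1 of 2 neighbours ≥ 1, adopts the app.
  Lee: 2 of 3 neighbours ≥ 1, adopts the app.
  Mo: 2 of 4 neighbours < 4, holds.
  Omar: 1 of 3 neighbours < 3, holds.
Round 4 — no new adoptions; cascade stops.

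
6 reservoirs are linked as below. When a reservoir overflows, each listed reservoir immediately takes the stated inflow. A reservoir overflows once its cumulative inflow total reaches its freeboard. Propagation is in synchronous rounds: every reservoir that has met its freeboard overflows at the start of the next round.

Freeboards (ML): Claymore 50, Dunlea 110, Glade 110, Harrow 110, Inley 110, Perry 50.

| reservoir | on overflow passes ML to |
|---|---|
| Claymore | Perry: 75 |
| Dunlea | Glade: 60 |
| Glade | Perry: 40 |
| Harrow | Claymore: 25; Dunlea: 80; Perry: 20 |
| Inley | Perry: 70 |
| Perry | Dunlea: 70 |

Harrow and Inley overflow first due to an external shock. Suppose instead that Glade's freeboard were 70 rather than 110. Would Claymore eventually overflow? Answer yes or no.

no

With Glade's freeboard at 70:
Round 1 — Harrow, Inley overflow (initial).
  Claymore: +25 → 25 < 50
  Dunlea: +80 → 80 < 110
  Perry: +20+70 → 90 ≥ 50
Round 2 — Perry overflows.
  Dunlea: +70 → 150 ≥ 110
Round 3 — Dunlea overflows.
  Glade: +60 → 60 < 70
No further overflows.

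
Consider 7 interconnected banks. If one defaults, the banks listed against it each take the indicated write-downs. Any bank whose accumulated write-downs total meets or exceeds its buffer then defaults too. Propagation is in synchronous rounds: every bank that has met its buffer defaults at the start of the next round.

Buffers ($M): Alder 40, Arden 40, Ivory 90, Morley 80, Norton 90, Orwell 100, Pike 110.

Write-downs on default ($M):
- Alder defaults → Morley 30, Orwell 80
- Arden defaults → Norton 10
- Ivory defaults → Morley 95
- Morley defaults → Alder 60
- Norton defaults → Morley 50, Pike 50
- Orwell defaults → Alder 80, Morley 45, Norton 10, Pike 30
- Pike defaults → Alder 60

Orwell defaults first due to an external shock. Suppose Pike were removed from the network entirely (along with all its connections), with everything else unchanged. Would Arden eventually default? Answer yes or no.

With Pike removed:
Round 1 — Orwell defaults (initial).
  Alder: +80 → 80 ≥ 40
  Morley: +45 → 45 < 80
  Norton: +10 → 10 < 90
Round 2 — Alder defaults.
  Morley: +30 → 75 < 80
No further defaults.

no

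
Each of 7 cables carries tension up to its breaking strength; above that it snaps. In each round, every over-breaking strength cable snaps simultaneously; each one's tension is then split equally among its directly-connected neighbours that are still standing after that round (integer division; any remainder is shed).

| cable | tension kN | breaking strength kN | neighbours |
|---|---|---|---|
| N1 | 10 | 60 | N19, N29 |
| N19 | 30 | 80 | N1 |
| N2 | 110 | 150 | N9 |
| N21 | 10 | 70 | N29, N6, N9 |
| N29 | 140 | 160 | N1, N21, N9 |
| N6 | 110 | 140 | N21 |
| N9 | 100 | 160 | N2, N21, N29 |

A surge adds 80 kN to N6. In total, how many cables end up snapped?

7

Round 1 — N6 at 190 > 140. N6 snaps.
  N6 sheds 190 kN to N21: 190 each.
    N21: 10+190 = 200 > 70
Round 2 — N21 snaps.
  N21 sheds 200 kN to N29, N9: 100 each.
    N29: 140+100 = 240 > 160
    N9: 100+100 = 200 > 160
Round 3 — N29, N9 snap.
  N29 sheds 240 kN to N1: 240 each.
    N1: 10+240 = 250 > 60
  N9 sheds 200 kN to N2: 200 each.
    N2: 110+200 = 310 > 150
Round 4 — N1, N2 snap.
  N1 sheds 250 kN to N19: 250 each.
    N19: 30+250 = 280 > 80
  N2 sheds 310 kN: no online neighbours, lost.
Round 5 — N19 snaps.
  N19 sheds 280 kN: no online neighbours, lost.
No further breaks.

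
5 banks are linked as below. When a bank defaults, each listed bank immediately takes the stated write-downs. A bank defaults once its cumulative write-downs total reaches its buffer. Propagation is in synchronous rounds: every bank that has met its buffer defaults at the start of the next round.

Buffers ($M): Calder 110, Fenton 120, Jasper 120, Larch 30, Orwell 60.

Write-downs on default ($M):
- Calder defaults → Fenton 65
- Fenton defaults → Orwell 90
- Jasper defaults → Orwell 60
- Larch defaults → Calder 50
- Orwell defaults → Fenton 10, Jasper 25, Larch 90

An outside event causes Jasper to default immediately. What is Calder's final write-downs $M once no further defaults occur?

50

Round 1 — Jasper defaults (initial).
  Orwell: +60 → 60 ≥ 60
Round 2 — Orwell defaults.
  Fenton: +10 → 10 < 120
  Larch: +90 → 90 ≥ 30
Round 3 — Larch defaults.
  Calder: +50 → 50 < 110
No further defaults.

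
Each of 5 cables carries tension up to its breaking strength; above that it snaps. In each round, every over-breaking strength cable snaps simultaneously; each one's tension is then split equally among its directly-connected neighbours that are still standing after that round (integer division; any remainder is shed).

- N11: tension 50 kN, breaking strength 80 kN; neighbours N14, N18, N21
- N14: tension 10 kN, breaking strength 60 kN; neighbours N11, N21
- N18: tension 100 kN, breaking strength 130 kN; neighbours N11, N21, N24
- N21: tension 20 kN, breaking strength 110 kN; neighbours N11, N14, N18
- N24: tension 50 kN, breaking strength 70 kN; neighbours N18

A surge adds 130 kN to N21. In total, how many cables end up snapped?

Round 1 — N21 at 150 > 110. N21 snaps.
  N21 sheds 150 kN to N11, N14, N18: 50 each.
    N11: 50+50 = 100 > 80
    N14: 10+50 = 60 ≤ 60
    N18: 100+50 = 150 > 130
Round 2 — N11, N18 snap.
  N11 sheds 100 kN to N14: 100 each.
    N14: 60+100 = 160 > 60
  N18 sheds 150 kN to N24: 150 each.
    N24: 50+150 = 200 > 70
Round 3 — N14, N24 snap.
  N14 sheds 160 kN: no online neighbours, lost.
  N24 sheds 200 kN: no online neighbours, lost.
No further breaks.

5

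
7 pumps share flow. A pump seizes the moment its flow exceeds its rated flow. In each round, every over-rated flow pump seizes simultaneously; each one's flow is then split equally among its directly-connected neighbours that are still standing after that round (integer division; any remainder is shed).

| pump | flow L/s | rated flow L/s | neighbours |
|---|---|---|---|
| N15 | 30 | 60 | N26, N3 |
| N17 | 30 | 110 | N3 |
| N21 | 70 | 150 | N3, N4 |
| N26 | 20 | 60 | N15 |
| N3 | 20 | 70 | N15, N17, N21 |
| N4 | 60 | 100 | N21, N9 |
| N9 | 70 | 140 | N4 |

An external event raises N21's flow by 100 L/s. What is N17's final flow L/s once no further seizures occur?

82

Round 1 — N21 at 170 > 150. N21 seizes.
  N21 sheds 170 L/s to N3, N4: 85 each.
    N3: 20+85 = 105 > 70
    N4: 60+85 = 145 > 100
Round 2 — N3, N4 seize.
  N3 sheds 105 L/s to N15, N17: 52 each (1 lost).
    N15: 30+52 = 82 > 60
    N17: 30+52 = 82 ≤ 110
  N4 sheds 145 L/s to N9: 145 each.
    N9: 70+145 = 215 > 140
Round 3 — N15, N9 seize.
  N15 sheds 82 L/s to N26: 82 each.
    N26: 20+82 = 102 > 60
  N9 sheds 215 L/s: no online neighbours, lost.
Round 4 — N26 seizes.
  N26 sheds 102 L/s: no online neighbours, lost.
No further seizures.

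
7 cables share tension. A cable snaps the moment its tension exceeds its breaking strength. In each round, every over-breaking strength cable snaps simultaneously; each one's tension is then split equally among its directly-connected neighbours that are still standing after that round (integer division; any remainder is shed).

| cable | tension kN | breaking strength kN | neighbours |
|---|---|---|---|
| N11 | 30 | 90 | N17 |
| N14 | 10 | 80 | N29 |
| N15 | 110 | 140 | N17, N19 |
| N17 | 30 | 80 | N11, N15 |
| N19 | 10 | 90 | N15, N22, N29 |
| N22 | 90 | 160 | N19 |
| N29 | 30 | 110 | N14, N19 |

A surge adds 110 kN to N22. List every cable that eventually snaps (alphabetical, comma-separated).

N11, N14, N15, N17, N19, N22, N29

Round 1 — N22 at 200 > 160. N22 snaps.
  N22 sheds 200 kN to N19: 200 each.
    N19: 10+200 = 210 > 90
Round 2 — N19 snaps.
  N19 sheds 210 kN to N15, N29: 105 each.
    N15: 110+105 = 215 > 140
    N29: 30+105 = 135 > 110
Round 3 — N15, N29 snap.
  N15 sheds 215 kN to N17: 215 each.
    N17: 30+215 = 245 > 80
  N29 sheds 135 kN to N14: 135 each.
    N14: 10+135 = 145 > 80
Round 4 — N14, N17 snap.
  N14 sheds 145 kN: no online neighbours, lost.
  N17 sheds 245 kN to N11: 245 each.
    N11: 30+245 = 275 > 90
Round 5 — N11 snaps.
  N11 sheds 275 kN: no online neighbours, lost.
No further breaks.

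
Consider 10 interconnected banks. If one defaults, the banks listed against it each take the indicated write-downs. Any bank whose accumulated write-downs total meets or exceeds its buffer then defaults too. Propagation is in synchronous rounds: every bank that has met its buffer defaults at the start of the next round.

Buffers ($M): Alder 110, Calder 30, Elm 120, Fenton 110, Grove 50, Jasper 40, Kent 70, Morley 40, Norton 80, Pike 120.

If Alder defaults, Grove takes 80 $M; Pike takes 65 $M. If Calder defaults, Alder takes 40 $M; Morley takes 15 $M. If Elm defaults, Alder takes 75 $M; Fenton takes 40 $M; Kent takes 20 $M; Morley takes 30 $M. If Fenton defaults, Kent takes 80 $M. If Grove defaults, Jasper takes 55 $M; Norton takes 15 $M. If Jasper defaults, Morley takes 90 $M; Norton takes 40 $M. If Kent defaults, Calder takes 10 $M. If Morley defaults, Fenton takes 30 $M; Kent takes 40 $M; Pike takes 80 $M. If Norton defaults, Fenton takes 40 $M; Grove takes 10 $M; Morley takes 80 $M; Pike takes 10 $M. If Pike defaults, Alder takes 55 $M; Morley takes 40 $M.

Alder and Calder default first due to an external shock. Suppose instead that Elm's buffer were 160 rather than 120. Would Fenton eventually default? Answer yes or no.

With Elm's buffer at 160:
Round 1 — Alder, Calder default (initial).
  Grove: +80 → 80 ≥ 50
  Morley: +15 → 15 < 40
  Pike: +65 → 65 < 120
Round 2 — Grove defaults.
  Jasper: +55 → 55 ≥ 40
  Norton: +15 → 15 < 80
Round 3 — Jasper defaults.
  Morley: +90 → 105 ≥ 40
  Norton: +40 → 55 < 80
Round 4 — Morley defaults.
  Fenton: +30 → 30 < 110
  Kent: +40 → 40 < 70
  Pike: +80 → 145 ≥ 120
Round 5 — Pike defaults.
No further defaults.

no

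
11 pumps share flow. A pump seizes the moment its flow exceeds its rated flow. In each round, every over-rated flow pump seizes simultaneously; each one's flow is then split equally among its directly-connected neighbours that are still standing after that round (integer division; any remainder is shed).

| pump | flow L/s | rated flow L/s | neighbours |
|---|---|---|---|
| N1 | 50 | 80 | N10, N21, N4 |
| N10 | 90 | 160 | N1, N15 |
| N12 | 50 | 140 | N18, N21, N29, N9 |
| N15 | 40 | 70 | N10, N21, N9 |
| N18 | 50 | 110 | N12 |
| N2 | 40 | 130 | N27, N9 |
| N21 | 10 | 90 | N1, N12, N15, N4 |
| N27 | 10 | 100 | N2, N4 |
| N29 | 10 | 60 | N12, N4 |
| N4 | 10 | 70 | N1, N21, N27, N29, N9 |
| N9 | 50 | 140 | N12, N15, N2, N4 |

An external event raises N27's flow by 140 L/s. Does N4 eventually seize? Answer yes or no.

yes

Round 1 — N27 at 150 > 100. N27 seizes.
  N27 sheds 150 L/s to N2, N4: 75 each.
    N2: 40+75 = 115 ≤ 130
    N4: 10+75 = 85 > 70
Round 2 — N4 seizes.
  N4 sheds 85 L/s to N1, N21, N29, N9: 21 each (1 lost).
    N1: 50+21 = 71 ≤ 80
    N21: 10+21 = 31 ≤ 90
    N29: 10+21 = 31 ≤ 60
    N9: 50+21 = 71 ≤ 140
No further seizures.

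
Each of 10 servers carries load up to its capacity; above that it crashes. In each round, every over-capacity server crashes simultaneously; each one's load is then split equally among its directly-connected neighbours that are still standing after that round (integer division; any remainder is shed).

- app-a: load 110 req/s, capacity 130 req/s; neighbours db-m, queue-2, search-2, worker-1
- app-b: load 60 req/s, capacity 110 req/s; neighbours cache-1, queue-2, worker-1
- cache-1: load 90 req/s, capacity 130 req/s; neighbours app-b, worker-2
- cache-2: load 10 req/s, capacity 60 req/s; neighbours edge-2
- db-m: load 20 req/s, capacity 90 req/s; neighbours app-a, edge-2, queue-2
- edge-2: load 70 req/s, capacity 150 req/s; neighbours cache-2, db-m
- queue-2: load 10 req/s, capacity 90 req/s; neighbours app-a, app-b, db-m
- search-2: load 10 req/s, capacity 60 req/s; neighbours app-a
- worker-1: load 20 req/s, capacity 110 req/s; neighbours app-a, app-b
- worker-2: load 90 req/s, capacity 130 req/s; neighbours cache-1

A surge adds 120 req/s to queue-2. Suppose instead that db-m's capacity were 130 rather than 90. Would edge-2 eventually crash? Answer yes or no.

With db-m's capacity at 130:
Round 1 — queue-2 at 130 > 90. queue-2 crashes.
  queue-2 sheds 130 req/s to app-a, app-b, db-m: 43 each (1 lost).
    app-a: 110+43 = 153 > 130
    app-b: 60+43 = 103 ≤ 110
    db-m: 20+43 = 63 ≤ 130
Round 2 — app-a crashes.
  app-a sheds 153 req/s to db-m, search-2, worker-1: 51 each.
    db-m: 63+51 = 114 ≤ 130
    search-2: 10+51 = 61 > 60
    worker-1: 20+51 = 71 ≤ 110
Round 3 — search-2 crashes.
  search-2 sheds 61 req/s: no online neighbours, lost.
No further crashes.

no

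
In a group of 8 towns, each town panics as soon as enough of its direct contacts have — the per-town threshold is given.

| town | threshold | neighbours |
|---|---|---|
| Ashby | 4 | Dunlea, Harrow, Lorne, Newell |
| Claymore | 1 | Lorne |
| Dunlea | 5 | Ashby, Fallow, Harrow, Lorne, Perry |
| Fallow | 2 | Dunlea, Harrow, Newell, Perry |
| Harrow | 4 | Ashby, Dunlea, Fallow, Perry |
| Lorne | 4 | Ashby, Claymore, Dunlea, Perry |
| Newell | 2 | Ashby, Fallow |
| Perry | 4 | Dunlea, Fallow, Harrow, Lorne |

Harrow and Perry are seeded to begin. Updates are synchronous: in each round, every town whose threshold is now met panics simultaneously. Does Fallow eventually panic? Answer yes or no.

yes

Round 1 — Harrow, Perry panic (initial).
Round 2 — checking thresholds:
  Ashby: 1 of 4 neighbours < 4, not yet.
  Dunlea: 2 of 5 neighbours < 5, not yet.
  Fallow: 2 of 4 neighbours ≥ 2, panics.
  Lorne: 1 of 4 neighbours < 4, not yet.
Round 3 — no new panics; cascade stops.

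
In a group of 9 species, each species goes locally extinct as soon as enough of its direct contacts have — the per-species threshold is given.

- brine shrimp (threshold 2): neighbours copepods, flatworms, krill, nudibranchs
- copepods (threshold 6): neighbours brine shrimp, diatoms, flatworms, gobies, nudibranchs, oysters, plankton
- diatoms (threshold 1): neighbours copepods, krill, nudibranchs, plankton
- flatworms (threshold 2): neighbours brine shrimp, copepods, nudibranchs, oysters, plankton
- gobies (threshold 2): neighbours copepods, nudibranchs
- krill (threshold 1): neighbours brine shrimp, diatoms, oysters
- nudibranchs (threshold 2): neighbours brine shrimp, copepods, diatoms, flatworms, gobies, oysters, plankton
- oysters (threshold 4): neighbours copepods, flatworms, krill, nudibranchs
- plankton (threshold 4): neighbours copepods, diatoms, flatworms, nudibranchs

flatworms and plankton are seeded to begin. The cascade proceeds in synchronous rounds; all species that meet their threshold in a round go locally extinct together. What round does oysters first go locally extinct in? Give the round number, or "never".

Round 1 — flatworms, plankton go locally extinct (initial).
Round 2 — checking thresholds:
  brine shrimp: 1 of 4 neighbours < 2, holds.
  copepods: 2 of 7 neighbours < 6, holds.
  diatoms: 1 of 4 neighbours ≥ 1, goes locally extinct.
  nudibranchs: 2 of 7 neighbours ≥ 2, goes locally extinct.
  oysters: 1 of 4 neighbours < 4, holds.
Round 3 — checking thresholds:
  brine shrimp: 2 of 4 neighbours ≥ 2, goes locally extinct.
  copepods: 4 of 7 neighbours < 6, holds.
  gobies: 1 of 2 neighbours < 2, holds.
  krill: 1 of 3 neighbours ≥ 1, goes locally extinct.
  oysters: 2 of 4 neighbours < 4, holds.
Round 4 — no new extinctions; cascade stops.

never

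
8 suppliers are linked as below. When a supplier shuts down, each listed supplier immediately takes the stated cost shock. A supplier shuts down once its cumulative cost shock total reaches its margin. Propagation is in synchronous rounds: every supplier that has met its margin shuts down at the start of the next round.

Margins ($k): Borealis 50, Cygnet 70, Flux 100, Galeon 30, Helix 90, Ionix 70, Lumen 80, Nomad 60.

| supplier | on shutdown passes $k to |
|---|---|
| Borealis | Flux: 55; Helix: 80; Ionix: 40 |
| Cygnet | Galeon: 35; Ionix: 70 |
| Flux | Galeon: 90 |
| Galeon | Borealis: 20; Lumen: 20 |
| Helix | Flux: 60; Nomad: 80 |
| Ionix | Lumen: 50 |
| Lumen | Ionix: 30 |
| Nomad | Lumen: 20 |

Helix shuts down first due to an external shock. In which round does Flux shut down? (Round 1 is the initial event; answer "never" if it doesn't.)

never

Round 1 — Helix shuts down (initial).
  Flux: +60 → 60 < 100
  Nomad: +80 → 80 ≥ 60
Round 2 — Nomad shuts down.
  Lumen: +20 → 20 < 80
No further shutdowns.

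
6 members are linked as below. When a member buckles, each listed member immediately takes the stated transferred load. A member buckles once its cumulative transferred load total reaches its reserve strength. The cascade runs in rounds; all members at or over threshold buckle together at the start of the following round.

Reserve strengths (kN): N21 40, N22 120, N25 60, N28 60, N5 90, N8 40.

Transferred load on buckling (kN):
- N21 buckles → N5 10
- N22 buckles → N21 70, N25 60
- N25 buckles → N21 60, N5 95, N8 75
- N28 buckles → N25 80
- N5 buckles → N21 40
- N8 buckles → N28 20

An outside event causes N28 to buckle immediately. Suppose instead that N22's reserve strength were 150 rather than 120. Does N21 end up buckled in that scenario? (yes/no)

yes

With N22's reserve strength at 150:
Round 1 — N28 buckles (initial).
  N25: +80 → 80 ≥ 60
Round 2 — N25 buckles.
  N21: +60 → 60 ≥ 40
  N5: +95 → 95 ≥ 90
  N8: +75 → 75 ≥ 40
Round 3 — N21, N5, N8 buckle.
No further bucklings.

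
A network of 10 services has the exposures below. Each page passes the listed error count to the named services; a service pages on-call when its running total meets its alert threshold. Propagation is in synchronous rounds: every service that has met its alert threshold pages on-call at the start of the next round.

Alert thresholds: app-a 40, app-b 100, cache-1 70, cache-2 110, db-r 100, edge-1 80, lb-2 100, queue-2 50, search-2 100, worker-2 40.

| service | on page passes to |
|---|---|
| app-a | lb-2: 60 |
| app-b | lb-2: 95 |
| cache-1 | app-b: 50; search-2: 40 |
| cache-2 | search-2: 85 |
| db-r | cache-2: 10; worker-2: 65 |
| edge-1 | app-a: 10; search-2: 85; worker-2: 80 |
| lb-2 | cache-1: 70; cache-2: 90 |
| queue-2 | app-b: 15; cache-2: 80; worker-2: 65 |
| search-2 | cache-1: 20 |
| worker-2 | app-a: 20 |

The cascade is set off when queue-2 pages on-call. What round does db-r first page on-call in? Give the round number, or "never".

never

Round 1 — queue-2 pages on-call (initial).
  app-b: +15 → 15 < 100
  cache-2: +80 → 80 < 110
  worker-2: +65 → 65 ≥ 40
Round 2 — worker-2 pages on-call.
  app-a: +20 → 20 < 40
No further pages.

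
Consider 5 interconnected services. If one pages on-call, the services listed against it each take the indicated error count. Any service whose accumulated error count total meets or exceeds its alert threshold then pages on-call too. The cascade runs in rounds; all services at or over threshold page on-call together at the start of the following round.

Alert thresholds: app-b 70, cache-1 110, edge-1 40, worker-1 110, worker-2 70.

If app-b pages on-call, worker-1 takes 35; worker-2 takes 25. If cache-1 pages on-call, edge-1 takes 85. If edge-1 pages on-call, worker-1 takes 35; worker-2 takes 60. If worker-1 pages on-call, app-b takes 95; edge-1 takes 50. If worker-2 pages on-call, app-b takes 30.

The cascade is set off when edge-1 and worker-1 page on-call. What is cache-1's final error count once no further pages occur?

Round 1 — edge-1, worker-1 page on-call (initial).
  app-b: +95 → 95 ≥ 70
  worker-2: +60 → 60 < 70
Round 2 — app-b pages on-call.
  worker-2: +25 → 85 ≥ 70
Round 3 — worker-2 pages on-call.
No further pages.

0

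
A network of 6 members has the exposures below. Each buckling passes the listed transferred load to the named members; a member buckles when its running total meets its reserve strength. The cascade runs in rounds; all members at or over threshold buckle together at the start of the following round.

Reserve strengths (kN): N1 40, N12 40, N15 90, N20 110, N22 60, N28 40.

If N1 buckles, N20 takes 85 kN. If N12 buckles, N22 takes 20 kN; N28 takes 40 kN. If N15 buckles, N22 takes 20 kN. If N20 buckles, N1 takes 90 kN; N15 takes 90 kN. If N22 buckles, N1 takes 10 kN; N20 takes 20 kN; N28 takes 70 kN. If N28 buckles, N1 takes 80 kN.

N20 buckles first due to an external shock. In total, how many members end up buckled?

3

Round 1 — N20 buckles (initial).
  N1: +90 → 90 ≥ 40
  N15: +90 → 90 ≥ 90
Round 2 — N1, N15 buckle.
  N22: +20 → 20 < 60
No further bucklings.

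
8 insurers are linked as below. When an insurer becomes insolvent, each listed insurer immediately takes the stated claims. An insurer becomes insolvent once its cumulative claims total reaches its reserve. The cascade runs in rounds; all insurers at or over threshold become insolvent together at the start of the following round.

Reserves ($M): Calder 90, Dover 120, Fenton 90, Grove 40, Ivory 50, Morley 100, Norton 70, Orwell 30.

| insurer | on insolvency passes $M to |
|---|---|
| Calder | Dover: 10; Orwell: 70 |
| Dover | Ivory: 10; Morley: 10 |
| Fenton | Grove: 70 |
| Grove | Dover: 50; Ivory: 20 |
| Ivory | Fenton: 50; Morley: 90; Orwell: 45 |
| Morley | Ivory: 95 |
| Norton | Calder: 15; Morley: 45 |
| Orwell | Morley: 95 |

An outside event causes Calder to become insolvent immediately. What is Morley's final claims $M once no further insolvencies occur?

Round 1 — Calder becomes insolvent (initial).
  Dover: +10 → 10 < 120
  Orwell: +70 → 70 ≥ 30
Round 2 — Orwell becomes insolvent.
  Morley: +95 → 95 < 100
No further insolvencies.

95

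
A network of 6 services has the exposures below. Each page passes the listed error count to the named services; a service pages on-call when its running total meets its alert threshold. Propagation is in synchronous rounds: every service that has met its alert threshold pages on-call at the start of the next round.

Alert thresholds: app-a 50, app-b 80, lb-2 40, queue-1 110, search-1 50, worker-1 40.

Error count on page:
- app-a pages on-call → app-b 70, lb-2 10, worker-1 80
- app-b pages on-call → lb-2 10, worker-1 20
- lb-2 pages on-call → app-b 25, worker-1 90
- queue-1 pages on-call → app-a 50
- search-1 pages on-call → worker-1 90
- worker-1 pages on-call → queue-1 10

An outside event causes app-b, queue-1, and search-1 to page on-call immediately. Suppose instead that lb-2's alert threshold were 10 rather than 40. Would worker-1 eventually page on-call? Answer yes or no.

With lb-2's alert threshold at 10:
Round 1 — app-b, queue-1, search-1 page on-call (initial).
  app-a: +50 → 50 ≥ 50
  lb-2: +10 → 10 ≥ 10
  worker-1: +20+90 → 110 ≥ 40
Round 2 — app-a, lb-2, worker-1 page on-call.
No further pages.

yes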